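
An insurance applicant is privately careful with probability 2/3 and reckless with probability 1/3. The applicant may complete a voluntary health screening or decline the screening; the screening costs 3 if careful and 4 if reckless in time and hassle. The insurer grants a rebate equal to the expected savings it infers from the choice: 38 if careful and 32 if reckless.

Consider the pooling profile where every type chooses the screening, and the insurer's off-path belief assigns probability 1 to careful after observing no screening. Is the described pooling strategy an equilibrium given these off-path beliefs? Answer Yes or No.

No

On path, the insurer holds the prior and pays 2/3·38 + 1/3·32 = 36. Off path (no screening), believing careful, it pays 38.
careful: the screening nets 36 − 3 = 33; no screening nets 38. careful would deviate.
reckless: the screening nets 36 − 4 = 32; no screening nets 38. reckless would deviate.
A type deviates, so pooling fails.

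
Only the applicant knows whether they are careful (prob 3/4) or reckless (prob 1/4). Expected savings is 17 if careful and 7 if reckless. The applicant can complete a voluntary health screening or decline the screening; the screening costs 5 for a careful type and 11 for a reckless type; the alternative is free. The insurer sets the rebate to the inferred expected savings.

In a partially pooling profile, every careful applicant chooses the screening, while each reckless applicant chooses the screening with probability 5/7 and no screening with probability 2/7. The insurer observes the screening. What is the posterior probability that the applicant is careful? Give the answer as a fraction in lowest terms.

21/26

P(the screening) = (3/4)·1 + (1/4)·(5/7) = 13/14.
By Bayes' rule, P(careful | the screening) = (3/4) / (13/14) = 21/26.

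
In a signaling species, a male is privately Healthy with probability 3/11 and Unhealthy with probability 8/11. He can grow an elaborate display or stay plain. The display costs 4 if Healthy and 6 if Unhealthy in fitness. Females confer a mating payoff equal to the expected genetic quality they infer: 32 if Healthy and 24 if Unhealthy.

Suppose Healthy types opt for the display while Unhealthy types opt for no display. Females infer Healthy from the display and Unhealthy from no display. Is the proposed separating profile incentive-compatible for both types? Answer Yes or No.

No

Under these beliefs, the display earns mating payoff 32 and no display earns mating payoff 24.
Healthy: the display nets 32 − 4 = 28; no display nets 24. Healthy prefers the display.
Unhealthy: the display nets 32 − 6 = 26; no display nets 24. Unhealthy would deviate to the display.
Unhealthy has a profitable deviation, so the profile is not an equilibrium.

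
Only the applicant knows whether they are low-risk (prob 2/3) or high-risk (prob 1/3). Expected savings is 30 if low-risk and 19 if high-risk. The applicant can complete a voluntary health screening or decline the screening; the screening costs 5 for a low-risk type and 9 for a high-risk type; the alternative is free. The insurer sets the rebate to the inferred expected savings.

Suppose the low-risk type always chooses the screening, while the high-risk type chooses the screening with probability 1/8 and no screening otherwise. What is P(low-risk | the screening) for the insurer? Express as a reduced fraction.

P(the screening) = (2/3)·1 + (1/3)·(1/8) = 17/24.
By Bayes' rule, P(low-risk | the screening) = (2/3) / (17/24) = 16/17.

16/17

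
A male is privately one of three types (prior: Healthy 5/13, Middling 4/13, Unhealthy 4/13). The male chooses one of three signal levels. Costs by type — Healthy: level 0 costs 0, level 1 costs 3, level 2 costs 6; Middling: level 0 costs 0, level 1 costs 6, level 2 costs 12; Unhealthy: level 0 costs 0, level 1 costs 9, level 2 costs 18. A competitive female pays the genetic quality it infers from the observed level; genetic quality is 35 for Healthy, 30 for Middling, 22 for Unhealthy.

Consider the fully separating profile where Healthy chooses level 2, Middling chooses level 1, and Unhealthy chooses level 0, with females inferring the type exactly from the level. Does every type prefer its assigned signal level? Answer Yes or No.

Separating mating payoffs: level 2 → 35, level 1 → 30, level 0 → 22.
Healthy (assigned level 2): level 0: 22 − 0 = 22; level 1: 30 − 3 = 27; level 2: 35 − 6 = 29. Healthy stays.
Middling (assigned level 1): level 0: 22 − 0 = 22; level 1: 30 − 6 = 24; level 2: 35 − 12 = 23. Middling stays.
Unhealthy (assigned level 0): level 0: 22 − 0 = 22; level 1: 30 − 9 = 21; level 2: 35 − 18 = 17. Unhealthy stays.
Every type prefers its assigned level; separation holds.

Yes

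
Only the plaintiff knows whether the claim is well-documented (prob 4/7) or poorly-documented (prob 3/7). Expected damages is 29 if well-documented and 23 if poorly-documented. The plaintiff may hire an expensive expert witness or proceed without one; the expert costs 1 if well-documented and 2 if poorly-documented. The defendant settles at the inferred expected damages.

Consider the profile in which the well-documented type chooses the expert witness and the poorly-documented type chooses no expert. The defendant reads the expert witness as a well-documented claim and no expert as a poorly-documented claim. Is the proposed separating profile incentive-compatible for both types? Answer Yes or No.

Under these beliefs, the expert witness earns settlement 29 and no expert earns settlement 23.
well-documented: the expert witness nets 29 − 1 = 28; no expert nets 23. well-documented prefers the expert witness.
poorly-documented: the expert witness nets 29 − 2 = 27; no expert nets 23. poorly-documented would deviate to the expert witness.
poorly-documented has a profitable deviation, so the profile is not an equilibrium.

No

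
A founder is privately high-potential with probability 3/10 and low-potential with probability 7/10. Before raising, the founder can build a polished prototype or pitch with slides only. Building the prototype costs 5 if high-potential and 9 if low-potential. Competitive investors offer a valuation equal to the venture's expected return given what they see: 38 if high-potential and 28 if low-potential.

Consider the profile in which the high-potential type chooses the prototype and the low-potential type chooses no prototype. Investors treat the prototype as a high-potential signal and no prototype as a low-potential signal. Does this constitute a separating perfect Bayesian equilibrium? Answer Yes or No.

No

Under these beliefs, the prototype earns valuation 38 and no prototype earns valuation 28.
high-potential: the prototype nets 38 − 5 = 33; no prototype nets 28. high-potential prefers the prototype.
low-potential: the prototype nets 38 − 9 = 29; no prototype nets 28. low-potential would deviate to the prototype.
low-potential has a profitable deviation, so the profile is not an equilibrium.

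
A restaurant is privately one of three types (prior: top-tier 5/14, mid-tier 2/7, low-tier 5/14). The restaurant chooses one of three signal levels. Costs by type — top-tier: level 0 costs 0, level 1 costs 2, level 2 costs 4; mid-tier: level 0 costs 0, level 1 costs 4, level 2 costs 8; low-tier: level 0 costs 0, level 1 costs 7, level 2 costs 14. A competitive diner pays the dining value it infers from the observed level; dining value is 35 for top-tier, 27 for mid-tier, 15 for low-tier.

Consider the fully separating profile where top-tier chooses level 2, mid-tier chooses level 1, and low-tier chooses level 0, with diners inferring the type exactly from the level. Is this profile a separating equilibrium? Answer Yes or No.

Separating price premiums: level 2 → 35, level 1 → 27, level 0 → 15.
top-tier (assigned level 2): level 0: 15 − 0 = 15; level 1: 27 − 2 = 25; level 2: 35 − 4 = 31. top-tier stays.
mid-tier (assigned level 1): level 0: 15 − 0 = 15; level 1: 27 − 4 = 23; level 2: 35 − 8 = 27. mid-tier prefers level 2.
low-tier (assigned level 0): level 0: 15 − 0 = 15; level 1: 27 − 7 = 20; level 2: 35 − 14 = 21. low-tier prefers level 2.
At least one type deviates; the separating profile fails.

No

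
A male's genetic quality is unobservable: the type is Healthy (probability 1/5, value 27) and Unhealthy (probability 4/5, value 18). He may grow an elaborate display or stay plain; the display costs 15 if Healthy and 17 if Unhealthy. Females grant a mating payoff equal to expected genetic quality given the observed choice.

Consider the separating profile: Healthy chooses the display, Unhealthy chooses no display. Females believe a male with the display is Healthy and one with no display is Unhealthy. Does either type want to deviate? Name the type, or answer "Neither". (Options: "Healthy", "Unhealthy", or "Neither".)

Healthy

The display pays 27; no display pays 18.
Healthy: assigned the display, nets 27 − 15 = 12; deviating to no display nets 18.
Unhealthy: assigned no display, nets 18; deviating to the display nets 27 − 17 = 10.
The Healthy type gains 6 by deviating.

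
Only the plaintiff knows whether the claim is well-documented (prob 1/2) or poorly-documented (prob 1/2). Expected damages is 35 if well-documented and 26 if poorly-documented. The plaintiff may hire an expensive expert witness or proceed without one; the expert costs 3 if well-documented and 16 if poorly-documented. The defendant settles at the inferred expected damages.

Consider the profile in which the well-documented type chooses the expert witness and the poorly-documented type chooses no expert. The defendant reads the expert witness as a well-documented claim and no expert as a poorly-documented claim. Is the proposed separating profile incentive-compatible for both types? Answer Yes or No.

Yes

Under these beliefs, the expert witness earns settlement 35 and no expert earns settlement 26.
well-documented: the expert witness nets 35 − 3 = 32; no expert nets 26. well-documented prefers the expert witness.
poorly-documented: the expert witness nets 35 − 16 = 19; no expert nets 26. poorly-documented prefers no expert.
Neither type deviates, so the separating profile is an equilibrium.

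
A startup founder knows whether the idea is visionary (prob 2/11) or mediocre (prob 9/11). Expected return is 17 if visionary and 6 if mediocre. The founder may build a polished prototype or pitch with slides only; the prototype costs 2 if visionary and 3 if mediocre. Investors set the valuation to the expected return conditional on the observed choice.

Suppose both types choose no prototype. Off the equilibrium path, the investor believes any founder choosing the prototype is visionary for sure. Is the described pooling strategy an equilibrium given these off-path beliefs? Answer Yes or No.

No

On path, the investor holds the prior and pays 2/11·17 + 9/11·6 = 8. Off path (the prototype), believing visionary, it pays 17.
visionary: no prototype nets 8; the prototype nets 17 − 2 = 15. visionary would deviate.
mediocre: no prototype nets 8; the prototype nets 17 − 3 = 14. mediocre would deviate.
A type deviates, so pooling fails.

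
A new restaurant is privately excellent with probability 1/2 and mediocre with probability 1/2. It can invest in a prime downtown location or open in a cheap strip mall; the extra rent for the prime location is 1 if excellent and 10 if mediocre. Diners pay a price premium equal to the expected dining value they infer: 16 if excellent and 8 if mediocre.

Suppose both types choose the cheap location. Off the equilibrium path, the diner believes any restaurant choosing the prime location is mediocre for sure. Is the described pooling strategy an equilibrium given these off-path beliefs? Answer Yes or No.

On path, the diner holds the prior and pays 1/2·16 + 1/2·8 = 12. Off path (the prime location), believing mediocre, it pays 8.
excellent: the cheap location nets 12; the prime location nets 8 − 1 = 7. excellent stays.
mediocre: the cheap location nets 12; the prime location nets 8 − 10 = -2. mediocre stays.
No type deviates, so pooling is sustained.

Yes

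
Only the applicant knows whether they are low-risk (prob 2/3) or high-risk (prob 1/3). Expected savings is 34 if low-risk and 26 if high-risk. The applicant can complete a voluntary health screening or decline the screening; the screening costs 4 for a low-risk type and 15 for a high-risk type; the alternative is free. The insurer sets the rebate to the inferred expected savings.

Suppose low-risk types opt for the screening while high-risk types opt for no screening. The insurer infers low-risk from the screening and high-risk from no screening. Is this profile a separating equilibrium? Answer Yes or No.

Under these beliefs, the screening earns rebate 34 and no screening earns rebate 26.
low-risk: the screening nets 34 − 4 = 30; no screening nets 26. low-risk prefers the screening.
high-risk: the screening nets 34 − 15 = 19; no screening nets 26. high-risk prefers no screening.
Neither type deviates, so the separating profile is an equilibrium.

Yes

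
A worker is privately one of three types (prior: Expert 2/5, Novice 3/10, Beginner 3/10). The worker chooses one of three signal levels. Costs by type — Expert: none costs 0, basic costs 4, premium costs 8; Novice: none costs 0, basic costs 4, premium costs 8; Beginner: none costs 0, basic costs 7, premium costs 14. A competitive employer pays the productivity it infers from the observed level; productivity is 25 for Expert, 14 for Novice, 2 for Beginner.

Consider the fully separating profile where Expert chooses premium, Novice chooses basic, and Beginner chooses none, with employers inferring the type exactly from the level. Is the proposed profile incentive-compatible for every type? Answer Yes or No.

No

Separating wages: premium → 25, basic → 14, none → 2.
Expert (assigned premium): none: 2 − 0 = 2; basic: 14 − 4 = 10; premium: 25 − 8 = 17. Expert stays.
Novice (assigned basic): none: 2 − 0 = 2; basic: 14 − 4 = 10; premium: 25 − 8 = 17. Novice prefers premium.
Beginner (assigned none): none: 2 − 0 = 2; basic: 14 − 7 = 7; premium: 25 − 14 = 11. Beginner prefers premium.
At least one type deviates; the separating profile fails.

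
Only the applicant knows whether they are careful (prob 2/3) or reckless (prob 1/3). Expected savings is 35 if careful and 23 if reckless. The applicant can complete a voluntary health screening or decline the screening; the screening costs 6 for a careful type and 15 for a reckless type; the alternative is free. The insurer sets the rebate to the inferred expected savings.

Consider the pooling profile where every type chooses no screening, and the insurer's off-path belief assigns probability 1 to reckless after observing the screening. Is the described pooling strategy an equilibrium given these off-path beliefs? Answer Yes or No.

On path, the insurer holds the prior and pays 2/3·35 + 1/3·23 = 31. Off path (the screening), believing reckless, it pays 23.
careful: no screening nets 31; the screening nets 23 − 6 = 17. careful stays.
reckless: no screening nets 31; the screening nets 23 − 15 = 8. reckless stays.
No type deviates, so pooling is sustained.

Yes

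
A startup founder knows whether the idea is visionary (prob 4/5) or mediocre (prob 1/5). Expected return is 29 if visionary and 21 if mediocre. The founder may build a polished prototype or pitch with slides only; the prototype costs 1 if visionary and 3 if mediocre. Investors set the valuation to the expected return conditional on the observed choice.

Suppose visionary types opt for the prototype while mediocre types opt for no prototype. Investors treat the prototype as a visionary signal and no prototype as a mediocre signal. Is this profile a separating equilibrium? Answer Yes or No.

No

Under these beliefs, the prototype earns valuation 29 and no prototype earns valuation 21.
visionary: the prototype nets 29 − 1 = 28; no prototype nets 21. visionary prefers the prototype.
mediocre: the prototype nets 29 − 3 = 26; no prototype nets 21. mediocre would deviate to the prototype.
mediocre has a profitable deviation, so the profile is not an equilibrium.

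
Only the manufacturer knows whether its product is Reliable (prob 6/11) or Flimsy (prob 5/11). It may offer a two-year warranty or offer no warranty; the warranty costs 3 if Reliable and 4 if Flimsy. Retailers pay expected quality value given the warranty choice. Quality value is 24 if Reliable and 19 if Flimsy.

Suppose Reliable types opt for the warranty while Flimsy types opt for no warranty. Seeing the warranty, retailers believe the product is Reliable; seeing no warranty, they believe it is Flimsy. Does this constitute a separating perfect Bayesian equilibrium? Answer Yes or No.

No

Under these beliefs, the warranty earns price 24 and no warranty earns price 19.
Reliable: the warranty nets 24 − 3 = 21; no warranty nets 19. Reliable prefers the warranty.
Flimsy: the warranty nets 24 − 4 = 20; no warranty nets 19. Flimsy would deviate to the warranty.
Flimsy has a profitable deviation, so the profile is not an equilibrium.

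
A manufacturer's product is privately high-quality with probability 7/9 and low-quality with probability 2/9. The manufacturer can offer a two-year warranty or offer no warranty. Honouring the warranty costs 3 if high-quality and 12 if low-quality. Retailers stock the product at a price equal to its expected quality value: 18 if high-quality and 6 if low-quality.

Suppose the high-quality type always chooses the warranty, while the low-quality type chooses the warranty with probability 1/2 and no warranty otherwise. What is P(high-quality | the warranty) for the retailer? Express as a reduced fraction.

7/8

P(the warranty) = (7/9)·1 + (2/9)·(1/2) = 8/9.
By Bayes' rule, P(high-quality | the warranty) = (7/9) / (8/9) = 7/8.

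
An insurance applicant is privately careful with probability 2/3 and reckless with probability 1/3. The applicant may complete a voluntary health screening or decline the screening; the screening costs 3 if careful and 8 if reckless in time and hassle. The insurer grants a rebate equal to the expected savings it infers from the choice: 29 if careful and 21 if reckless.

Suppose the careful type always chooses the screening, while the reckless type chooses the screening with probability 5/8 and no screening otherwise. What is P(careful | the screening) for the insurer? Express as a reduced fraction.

P(the screening) = (2/3)·1 + (1/3)·(5/8) = 7/8.
By Bayes' rule, P(careful | the screening) = (2/3) / (7/8) = 16/21.

16/21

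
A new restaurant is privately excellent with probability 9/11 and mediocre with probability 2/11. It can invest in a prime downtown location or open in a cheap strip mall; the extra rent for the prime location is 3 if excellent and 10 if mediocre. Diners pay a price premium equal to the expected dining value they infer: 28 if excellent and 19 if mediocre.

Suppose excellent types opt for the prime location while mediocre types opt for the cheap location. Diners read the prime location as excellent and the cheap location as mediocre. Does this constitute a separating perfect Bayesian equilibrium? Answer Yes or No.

Under these beliefs, the prime location earns price premium 28 and the cheap location earns price premium 19.
excellent: the prime location nets 28 − 3 = 25; the cheap location nets 19. excellent prefers the prime location.
mediocre: the prime location nets 28 − 10 = 18; the cheap location nets 19. mediocre prefers the cheap location.
Neither type deviates, so the separating profile is an equilibrium.

Yes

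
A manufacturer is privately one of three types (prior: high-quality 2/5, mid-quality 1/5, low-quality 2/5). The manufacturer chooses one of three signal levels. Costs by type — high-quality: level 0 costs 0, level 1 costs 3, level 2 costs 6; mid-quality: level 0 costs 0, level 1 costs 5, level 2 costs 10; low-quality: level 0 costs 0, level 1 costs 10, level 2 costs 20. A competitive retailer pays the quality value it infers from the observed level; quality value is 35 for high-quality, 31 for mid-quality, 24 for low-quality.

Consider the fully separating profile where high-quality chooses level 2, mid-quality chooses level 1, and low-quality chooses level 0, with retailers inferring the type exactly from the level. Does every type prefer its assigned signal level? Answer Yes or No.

Yes

Separating prices: level 2 → 35, level 1 → 31, level 0 → 24.
high-quality (assigned level 2): level 0: 24 − 0 = 24; level 1: 31 − 3 = 28; level 2: 35 − 6 = 29. high-quality stays.
mid-quality (assigned level 1): level 0: 24 − 0 = 24; level 1: 31 − 5 = 26; level 2: 35 − 10 = 25. mid-quality stays.
low-quality (assigned level 0): level 0: 24 − 0 = 24; level 1: 31 − 10 = 21; level 2: 35 − 20 = 15. low-quality stays.
Every type prefers its assigned level; separation holds.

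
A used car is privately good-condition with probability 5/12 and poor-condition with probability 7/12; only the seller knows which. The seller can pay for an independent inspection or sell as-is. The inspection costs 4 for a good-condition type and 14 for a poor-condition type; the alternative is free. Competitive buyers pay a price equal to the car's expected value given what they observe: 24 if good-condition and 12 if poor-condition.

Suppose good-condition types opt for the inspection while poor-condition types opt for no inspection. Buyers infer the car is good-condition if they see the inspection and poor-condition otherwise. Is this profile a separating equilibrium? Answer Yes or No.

Yes

Under these beliefs, the inspection earns price 24 and no inspection earns price 12.
good-condition: the inspection nets 24 − 4 = 20; no inspection nets 12. good-condition prefers the inspection.
poor-condition: the inspection nets 24 − 14 = 10; no inspection nets 12. poor-condition prefers no inspection.
Neither type deviates, so the separating profile is an equilibrium.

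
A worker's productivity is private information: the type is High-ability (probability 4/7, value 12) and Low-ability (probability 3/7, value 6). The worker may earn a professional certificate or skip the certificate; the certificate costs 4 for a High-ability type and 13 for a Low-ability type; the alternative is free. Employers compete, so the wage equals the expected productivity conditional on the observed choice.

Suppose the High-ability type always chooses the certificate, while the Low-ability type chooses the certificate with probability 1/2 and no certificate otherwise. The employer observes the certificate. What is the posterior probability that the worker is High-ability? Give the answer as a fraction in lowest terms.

8/11

P(the certificate) = (4/7)·1 + (3/7)·(1/2) = 11/14.
By Bayes' rule, P(High-ability | the certificate) = (4/7) / (11/14) = 8/11.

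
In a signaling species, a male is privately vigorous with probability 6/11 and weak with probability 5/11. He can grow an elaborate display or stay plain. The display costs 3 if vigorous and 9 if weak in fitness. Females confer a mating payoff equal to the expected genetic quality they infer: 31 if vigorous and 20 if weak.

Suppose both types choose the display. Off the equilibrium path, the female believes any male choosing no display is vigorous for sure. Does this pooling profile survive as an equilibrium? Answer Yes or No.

No

On path, the female holds the prior and pays 6/11·31 + 5/11·20 = 26. Off path (no display), believing vigorous, it pays 31.
vigorous: the display nets 26 − 3 = 23; no display nets 31. vigorous would deviate.
weak: the display nets 26 − 9 = 17; no display nets 31. weak would deviate.
A type deviates, so pooling fails.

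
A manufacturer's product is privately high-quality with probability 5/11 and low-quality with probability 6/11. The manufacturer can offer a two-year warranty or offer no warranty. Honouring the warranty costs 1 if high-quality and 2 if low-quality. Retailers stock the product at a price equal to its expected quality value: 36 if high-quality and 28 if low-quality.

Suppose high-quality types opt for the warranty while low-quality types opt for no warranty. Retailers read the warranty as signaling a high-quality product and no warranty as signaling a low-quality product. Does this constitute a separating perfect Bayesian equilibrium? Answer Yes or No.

Under these beliefs, the warranty earns price 36 and no warranty earns price 28.
high-quality: the warranty nets 36 − 1 = 35; no warranty nets 28. high-quality prefers the warranty.
low-quality: the warranty nets 36 − 2 = 34; no warranty nets 28. low-quality would deviate to the warranty.
low-quality has a profitable deviation, so the profile is not an equilibrium.

No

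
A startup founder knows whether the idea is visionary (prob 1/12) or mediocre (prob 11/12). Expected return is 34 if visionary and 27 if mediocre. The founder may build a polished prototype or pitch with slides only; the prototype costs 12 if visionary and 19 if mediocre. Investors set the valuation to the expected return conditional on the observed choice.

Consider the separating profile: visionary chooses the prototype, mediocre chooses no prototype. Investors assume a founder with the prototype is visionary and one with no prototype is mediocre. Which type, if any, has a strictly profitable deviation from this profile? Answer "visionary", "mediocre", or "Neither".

The prototype pays 34; no prototype pays 27.
visionary: assigned the prototype, nets 34 − 12 = 22; deviating to no prototype nets 27.
mediocre: assigned no prototype, nets 27; deviating to the prototype nets 34 − 19 = 15.
The visionary type gains 5 by deviating.

visionary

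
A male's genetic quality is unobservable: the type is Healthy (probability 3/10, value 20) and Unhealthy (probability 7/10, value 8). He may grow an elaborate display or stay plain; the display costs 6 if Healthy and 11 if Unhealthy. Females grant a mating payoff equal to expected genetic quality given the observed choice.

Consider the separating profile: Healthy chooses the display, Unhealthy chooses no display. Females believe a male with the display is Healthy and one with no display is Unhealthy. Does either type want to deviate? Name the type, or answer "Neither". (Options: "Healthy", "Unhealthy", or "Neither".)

The display pays 20; no display pays 8.
Healthy: assigned the display, nets 20 − 6 = 14; deviating to no display nets 8.
Unhealthy: assigned no display, nets 8; deviating to the display nets 20 − 11 = 9.
The Unhealthy type gains 1 by deviating.

Unhealthy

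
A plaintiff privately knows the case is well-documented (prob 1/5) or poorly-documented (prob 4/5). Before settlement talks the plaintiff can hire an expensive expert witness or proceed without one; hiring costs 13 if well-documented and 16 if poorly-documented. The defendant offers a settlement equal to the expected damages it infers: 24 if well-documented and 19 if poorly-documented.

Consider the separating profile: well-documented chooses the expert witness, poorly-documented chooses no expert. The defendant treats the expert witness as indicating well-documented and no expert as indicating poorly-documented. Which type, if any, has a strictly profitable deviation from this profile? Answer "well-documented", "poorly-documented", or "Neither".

The expert witness pays 24; no expert pays 19.
well-documented: assigned the expert witness, nets 24 − 13 = 11; deviating to no expert nets 19.
poorly-documented: assigned no expert, nets 19; deviating to the expert witness nets 24 − 16 = 8.
The well-documented type gains 8 by deviating.

well-documented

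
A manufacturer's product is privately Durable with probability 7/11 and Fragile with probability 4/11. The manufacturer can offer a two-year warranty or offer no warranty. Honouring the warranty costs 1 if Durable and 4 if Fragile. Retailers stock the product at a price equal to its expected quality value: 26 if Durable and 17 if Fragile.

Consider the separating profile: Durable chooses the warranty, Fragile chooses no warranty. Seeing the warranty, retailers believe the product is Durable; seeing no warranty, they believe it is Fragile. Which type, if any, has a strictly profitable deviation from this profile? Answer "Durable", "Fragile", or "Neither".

The warranty pays 26; no warranty pays 17.
Durable: assigned the warranty, nets 26 − 1 = 25; deviating to no warranty nets 17.
Fragile: assigned no warranty, nets 17; deviating to the warranty nets 26 − 4 = 22.
The Fragile type gains 5 by deviating.

Fragile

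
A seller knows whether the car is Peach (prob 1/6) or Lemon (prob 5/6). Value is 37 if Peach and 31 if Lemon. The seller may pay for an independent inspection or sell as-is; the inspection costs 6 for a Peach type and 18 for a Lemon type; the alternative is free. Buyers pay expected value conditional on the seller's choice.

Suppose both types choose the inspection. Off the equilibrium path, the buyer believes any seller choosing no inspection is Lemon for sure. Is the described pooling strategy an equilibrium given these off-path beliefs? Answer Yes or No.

On path, the buyer holds the prior and pays 1/6·37 + 5/6·31 = 32. Off path (no inspection), believing Lemon, it pays 31.
Peach: the inspection nets 32 − 6 = 26; no inspection nets 31. Peach would deviate.
Lemon: the inspection nets 32 − 18 = 14; no inspection nets 31. Lemon would deviate.
A type deviates, so pooling fails.

No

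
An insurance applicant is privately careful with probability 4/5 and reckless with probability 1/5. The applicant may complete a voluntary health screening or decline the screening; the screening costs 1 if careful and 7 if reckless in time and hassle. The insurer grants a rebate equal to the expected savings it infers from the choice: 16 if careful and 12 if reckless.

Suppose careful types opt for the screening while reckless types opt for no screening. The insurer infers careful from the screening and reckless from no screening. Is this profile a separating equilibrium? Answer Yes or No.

Under these beliefs, the screening earns rebate 16 and no screening earns rebate 12.
careful: the screening nets 16 − 1 = 15; no screening nets 12. careful prefers the screening.
reckless: the screening nets 16 − 7 = 9; no screening nets 12. reckless prefers no screening.
Neither type deviates, so the separating profile is an equilibrium.

Yes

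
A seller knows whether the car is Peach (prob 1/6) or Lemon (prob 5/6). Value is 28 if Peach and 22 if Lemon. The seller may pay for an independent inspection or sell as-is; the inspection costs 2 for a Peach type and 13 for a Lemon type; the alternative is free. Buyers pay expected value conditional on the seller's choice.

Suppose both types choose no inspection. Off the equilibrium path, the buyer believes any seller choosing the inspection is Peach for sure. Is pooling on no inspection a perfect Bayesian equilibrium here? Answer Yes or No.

On path, the buyer holds the prior and pays 1/6·28 + 5/6·22 = 23. Off path (the inspection), believing Peach, it pays 28.
Peach: no inspection nets 23; the inspection nets 28 − 2 = 26. Peach would deviate.
Lemon: no inspection nets 23; the inspection nets 28 − 13 = 15. Lemon stays.
A type deviates, so pooling fails.

No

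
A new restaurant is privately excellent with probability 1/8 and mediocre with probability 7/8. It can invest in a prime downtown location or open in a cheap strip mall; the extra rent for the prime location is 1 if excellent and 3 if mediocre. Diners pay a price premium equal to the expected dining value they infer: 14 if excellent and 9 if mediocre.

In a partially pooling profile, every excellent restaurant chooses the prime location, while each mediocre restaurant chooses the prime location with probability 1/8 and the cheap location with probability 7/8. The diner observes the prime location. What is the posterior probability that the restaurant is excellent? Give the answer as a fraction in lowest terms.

8/15

P(the prime location) = (1/8)·1 + (7/8)·(1/8) = 15/64.
By Bayes' rule, P(excellent | the prime location) = (1/8) / (15/64) = 8/15.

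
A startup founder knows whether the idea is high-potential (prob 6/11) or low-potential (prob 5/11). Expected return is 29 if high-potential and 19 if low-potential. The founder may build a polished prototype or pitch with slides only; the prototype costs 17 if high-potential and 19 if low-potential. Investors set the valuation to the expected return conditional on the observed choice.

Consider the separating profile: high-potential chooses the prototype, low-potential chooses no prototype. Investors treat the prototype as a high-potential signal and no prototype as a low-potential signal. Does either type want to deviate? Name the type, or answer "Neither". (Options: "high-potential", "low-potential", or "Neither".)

The prototype pays 29; no prototype pays 19.
high-potential: assigned the prototype, nets 29 − 17 = 12; deviating to no prototype nets 19.
low-potential: assigned no prototype, nets 19; deviating to the prototype nets 29 − 19 = 10.
The high-potential type gains 7 by deviating.

high-potential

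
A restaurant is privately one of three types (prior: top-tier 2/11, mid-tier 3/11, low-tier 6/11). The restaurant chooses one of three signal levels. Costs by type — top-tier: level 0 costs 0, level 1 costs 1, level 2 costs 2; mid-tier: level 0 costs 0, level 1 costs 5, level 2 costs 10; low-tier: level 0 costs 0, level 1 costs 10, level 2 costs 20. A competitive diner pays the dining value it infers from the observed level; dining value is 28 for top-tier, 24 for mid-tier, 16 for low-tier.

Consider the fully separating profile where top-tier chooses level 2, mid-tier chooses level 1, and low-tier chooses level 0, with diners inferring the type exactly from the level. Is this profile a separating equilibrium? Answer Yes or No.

Separating price premiums: level 2 → 28, level 1 → 24, level 0 → 16.
top-tier (assigned level 2): level 0: 16 − 0 = 16; level 1: 24 − 1 = 23; level 2: 28 − 2 = 26. top-tier stays.
mid-tier (assigned level 1): level 0: 16 − 0 = 16; level 1: 24 − 5 = 19; level 2: 28 − 10 = 18. mid-tier stays.
low-tier (assigned level 0): level 0: 16 − 0 = 16; level 1: 24 − 10 = 14; level 2: 28 − 20 = 8. low-tier stays.
Every type prefers its assigned level; separation holds.

Yes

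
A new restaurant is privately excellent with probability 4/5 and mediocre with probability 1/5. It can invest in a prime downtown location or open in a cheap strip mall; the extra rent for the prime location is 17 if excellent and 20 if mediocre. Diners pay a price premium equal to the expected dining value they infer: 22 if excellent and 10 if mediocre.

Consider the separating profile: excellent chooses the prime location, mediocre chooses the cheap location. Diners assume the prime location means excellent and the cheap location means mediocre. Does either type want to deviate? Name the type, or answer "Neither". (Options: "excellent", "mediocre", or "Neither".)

excellent

The prime location pays 22; the cheap location pays 10.
excellent: assigned the prime location, nets 22 − 17 = 5; deviating to the cheap location nets 10.
mediocre: assigned the cheap location, nets 10; deviating to the prime location nets 22 − 20 = 2.
The excellent type gains 5 by deviating.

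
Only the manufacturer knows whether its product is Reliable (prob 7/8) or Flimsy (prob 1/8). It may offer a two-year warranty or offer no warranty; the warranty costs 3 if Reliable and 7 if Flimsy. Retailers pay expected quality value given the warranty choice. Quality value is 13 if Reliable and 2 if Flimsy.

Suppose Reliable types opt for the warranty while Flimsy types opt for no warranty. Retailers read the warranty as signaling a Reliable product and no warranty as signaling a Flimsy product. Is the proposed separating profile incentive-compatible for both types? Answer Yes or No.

Under these beliefs, the warranty earns price 13 and no warranty earns price 2.
Reliable: the warranty nets 13 − 3 = 10; no warranty nets 2. Reliable prefers the warranty.
Flimsy: the warranty nets 13 − 7 = 6; no warranty nets 2. Flimsy would deviate to the warranty.
Flimsy has a profitable deviation, so the profile is not an equilibrium.

No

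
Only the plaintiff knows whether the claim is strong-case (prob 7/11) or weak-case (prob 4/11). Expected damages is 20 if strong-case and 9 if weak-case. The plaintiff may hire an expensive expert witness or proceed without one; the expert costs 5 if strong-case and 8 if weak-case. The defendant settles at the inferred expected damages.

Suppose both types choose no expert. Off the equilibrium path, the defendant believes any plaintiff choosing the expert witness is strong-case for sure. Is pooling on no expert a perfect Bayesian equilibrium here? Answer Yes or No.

Yes

On path, the defendant holds the prior and pays 7/11·20 + 4/11·9 = 16. Off path (the expert witness), believing strong-case, it pays 20.
strong-case: no expert nets 16; the expert witness nets 20 − 5 = 15. strong-case stays.
weak-case: no expert nets 16; the expert witness nets 20 − 8 = 12. weak-case stays.
No type deviates, so pooling is sustained.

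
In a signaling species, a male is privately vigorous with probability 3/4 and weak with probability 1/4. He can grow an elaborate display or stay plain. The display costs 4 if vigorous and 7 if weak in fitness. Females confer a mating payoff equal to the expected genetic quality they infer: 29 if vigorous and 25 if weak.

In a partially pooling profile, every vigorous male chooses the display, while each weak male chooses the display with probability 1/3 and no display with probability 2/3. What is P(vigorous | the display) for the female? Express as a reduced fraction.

P(the display) = (3/4)·1 + (1/4)·(1/3) = 5/6.
By Bayes' rule, P(vigorous | the display) = (3/4) / (5/6) = 9/10.

9/10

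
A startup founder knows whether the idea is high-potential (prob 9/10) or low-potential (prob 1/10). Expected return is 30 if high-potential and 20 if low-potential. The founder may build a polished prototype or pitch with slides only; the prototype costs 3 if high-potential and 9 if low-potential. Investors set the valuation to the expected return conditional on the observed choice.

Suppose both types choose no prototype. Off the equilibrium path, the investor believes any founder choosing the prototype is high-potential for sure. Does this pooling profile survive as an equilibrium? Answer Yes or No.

On path, the investor holds the prior and pays 9/10·30 + 1/10·20 = 29. Off path (the prototype), believing high-potential, it pays 30.
high-potential: no prototype nets 29; the prototype nets 30 − 3 = 27. high-potential stays.
low-potential: no prototype nets 29; the prototype nets 30 − 9 = 21. low-potential stays.
No type deviates, so pooling is sustained.

Yes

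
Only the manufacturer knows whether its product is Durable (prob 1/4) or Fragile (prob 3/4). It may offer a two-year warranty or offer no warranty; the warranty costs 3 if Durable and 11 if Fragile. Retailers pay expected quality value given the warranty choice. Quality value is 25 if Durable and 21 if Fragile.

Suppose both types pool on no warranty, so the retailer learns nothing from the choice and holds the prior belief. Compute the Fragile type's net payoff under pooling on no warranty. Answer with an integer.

22

Pooled price = 1/4·25 + 3/4·21 = 22.
Fragile pays no cost for no warranty, so net payoff = 22.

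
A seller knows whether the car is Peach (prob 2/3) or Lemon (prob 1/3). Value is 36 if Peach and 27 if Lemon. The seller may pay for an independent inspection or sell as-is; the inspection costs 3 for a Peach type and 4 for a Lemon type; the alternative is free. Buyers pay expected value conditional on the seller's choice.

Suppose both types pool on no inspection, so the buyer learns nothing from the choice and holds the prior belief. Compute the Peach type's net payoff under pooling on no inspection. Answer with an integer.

33

Pooled price = 2/3·36 + 1/3·27 = 33.
Peach pays no cost for no inspection, so net payoff = 33.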